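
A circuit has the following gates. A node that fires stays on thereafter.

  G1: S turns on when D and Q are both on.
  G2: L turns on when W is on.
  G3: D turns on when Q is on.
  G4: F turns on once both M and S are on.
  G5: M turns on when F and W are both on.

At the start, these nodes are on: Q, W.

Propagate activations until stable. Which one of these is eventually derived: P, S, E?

G3: Q on → D on.
G1: D and Q on → S on.
No rule produces E, and it is not given. No rule produces P, and it is not given.

S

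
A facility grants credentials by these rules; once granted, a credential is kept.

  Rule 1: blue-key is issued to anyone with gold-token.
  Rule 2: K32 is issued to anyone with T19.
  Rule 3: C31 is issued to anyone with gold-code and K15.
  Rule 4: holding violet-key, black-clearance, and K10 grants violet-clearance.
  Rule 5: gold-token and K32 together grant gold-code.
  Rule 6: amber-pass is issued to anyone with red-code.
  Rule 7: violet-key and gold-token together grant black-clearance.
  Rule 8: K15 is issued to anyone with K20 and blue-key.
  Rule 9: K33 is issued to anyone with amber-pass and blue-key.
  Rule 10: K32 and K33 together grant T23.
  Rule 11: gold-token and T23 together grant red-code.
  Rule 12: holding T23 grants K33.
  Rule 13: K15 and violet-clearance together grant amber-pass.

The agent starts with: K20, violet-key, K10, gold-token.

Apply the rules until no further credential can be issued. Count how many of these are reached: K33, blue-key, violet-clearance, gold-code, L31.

3

Holding violet-key and gold-token grants black-clearance (Rule 7).
Holding gold-token grants blue-key (Rule 1).
Holding violet-key, black-clearance, and K10 grants violet-clearance (Rule 4).
Holding K20 and blue-key grants K15 (Rule 8).
Holding K15 and violet-clearance grants amber-pass (Rule 13).
Holding amber-pass and blue-key grants K33 (Rule 9).
K33: reached.
blue-key: reached.
violet-clearance: reached.
gold-code would need gold-token and K32 (Rule 5), but K32 is never granted.
No rule produces L31, and it is not given.
Reached: K33, blue-key, and violet-clearance — 3 of the 5.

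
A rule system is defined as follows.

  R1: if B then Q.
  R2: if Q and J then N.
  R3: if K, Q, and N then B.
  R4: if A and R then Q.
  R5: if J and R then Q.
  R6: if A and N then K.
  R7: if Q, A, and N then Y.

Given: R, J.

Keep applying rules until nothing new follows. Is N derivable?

J and R hold, so Q follows (R5).
Q and J hold, so N follows (R2).

Yes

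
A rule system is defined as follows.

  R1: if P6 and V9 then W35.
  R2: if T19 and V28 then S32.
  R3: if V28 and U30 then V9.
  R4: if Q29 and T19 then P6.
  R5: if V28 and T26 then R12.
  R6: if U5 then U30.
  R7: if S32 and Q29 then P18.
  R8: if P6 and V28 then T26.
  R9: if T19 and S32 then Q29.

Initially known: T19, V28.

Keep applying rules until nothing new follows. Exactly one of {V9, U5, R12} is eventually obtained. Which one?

T19 and V28 hold, so S32 follows (R2).
From T19 and S32, R9 gives Q29.
From Q29 and T19, R4 gives P6.
P6 and V28 hold, so T26 follows (R8).
V28 and T26 hold, so R12 follows (R5).
V9 would need V28 and U30 (R3), but U30 is never established. No rule produces U5, and it is not given.

R12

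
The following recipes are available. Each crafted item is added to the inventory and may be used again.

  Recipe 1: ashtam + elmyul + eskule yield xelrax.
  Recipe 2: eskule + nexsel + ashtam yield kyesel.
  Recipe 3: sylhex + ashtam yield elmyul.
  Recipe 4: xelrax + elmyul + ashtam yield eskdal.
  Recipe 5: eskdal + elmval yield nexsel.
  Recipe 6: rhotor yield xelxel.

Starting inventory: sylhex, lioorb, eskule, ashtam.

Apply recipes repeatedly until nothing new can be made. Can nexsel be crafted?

No

nexsel would need eskdal and elmval (Recipe 5), but elmval is never obtained.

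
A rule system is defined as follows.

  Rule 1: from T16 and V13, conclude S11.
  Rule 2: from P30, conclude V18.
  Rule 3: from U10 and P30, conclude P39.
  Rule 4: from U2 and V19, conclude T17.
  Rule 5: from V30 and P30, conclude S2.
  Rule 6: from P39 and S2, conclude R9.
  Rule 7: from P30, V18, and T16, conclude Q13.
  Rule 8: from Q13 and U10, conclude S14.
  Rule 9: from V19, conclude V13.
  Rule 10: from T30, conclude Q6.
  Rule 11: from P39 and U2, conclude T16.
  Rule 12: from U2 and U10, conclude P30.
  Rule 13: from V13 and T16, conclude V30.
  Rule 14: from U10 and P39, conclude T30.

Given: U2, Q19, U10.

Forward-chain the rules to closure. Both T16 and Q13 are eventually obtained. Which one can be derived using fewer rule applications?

T16

T16: U2 and U10 hold, so P30 follows (Rule 12). From U10 and P30, Rule 3 gives P39. P39 and U2 hold, so T16 follows (Rule 11). [3 rule applications]
Q13: U2 and U10 hold, so P30 follows (Rule 12). From P30, Rule 2 gives V18. U10 and P30 hold, so P39 follows (Rule 3). From P39 and U2, Rule 11 gives T16. From P30, V18, and T16, Rule 7 gives Q13. [5 rule applications]
T16 needs fewer.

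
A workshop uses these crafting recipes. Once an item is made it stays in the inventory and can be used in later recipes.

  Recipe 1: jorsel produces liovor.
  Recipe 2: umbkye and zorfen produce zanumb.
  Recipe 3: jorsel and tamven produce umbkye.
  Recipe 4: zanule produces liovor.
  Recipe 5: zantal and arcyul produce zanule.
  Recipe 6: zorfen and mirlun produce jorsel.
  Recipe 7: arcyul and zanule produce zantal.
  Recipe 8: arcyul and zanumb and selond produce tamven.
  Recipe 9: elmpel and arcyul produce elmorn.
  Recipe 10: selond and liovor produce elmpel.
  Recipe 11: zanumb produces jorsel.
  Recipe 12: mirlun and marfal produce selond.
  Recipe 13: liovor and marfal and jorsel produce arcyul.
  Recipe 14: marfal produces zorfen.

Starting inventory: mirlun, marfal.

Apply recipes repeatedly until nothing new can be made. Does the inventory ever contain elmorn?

Yes

marfal → zorfen (Recipe 14).
mirlun and marfal → selond (Recipe 12).
Using Recipe 6, zorfen and mirlun make jorsel.
Using Recipe 1, jorsel makes liovor.
liovor and marfal and jorsel → arcyul (Recipe 13).
Using Recipe 10, selond and liovor make elmpel.
elmpel and arcyul → elmorn (Recipe 9).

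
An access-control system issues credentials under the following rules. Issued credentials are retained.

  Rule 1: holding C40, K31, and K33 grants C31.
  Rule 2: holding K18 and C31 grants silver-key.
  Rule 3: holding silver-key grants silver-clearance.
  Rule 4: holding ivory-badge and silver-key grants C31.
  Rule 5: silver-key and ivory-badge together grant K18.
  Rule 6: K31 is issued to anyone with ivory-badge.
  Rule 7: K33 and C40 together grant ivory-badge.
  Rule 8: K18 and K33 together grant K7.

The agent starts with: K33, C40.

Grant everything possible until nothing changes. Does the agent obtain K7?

K7 would need K18 and K33 (Rule 8), but K18 is never granted.

No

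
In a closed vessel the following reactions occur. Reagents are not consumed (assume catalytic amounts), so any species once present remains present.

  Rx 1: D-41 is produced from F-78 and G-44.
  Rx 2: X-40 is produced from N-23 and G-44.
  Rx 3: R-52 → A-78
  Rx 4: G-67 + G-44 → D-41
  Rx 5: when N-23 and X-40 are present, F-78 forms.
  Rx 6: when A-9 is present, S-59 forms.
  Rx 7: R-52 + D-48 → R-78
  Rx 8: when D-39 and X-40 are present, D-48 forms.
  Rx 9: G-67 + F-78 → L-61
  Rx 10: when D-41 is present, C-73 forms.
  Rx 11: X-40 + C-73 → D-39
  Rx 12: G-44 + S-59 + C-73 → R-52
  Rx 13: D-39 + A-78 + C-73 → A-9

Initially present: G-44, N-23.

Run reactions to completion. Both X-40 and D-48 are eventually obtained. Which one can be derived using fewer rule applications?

X-40: N-23 and G-44 present → X-40 forms (Rx 2). [1 rule application]
D-48: N-23 and G-44 present → X-40 forms (Rx 2). N-23 and X-40 present → F-78 forms (Rx 5). F-78 and G-44 present → D-41 forms (Rx 1). D-41 present → C-73 forms (Rx 10). X-40 and C-73 present → D-39 forms (Rx 11). D-39 and X-40 present → D-48 forms (Rx 8). [6 rule applications]
X-40 needs fewer.

X-40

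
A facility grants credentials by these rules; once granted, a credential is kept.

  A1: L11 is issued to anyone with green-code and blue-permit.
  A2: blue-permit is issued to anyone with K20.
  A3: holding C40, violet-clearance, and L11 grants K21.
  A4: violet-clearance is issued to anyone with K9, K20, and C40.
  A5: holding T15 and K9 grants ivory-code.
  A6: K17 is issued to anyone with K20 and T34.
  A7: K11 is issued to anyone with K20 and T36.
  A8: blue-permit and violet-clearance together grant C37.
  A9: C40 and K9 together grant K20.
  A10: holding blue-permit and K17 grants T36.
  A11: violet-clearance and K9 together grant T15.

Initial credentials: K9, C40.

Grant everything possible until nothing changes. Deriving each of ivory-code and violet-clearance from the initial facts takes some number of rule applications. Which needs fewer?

violet-clearance

violet-clearance: Holding C40 and K9 grants K20 (A9). Holding K9, K20, and C40 grants violet-clearance (A4). [2 rule applications]
ivory-code: Holding C40 and K9 grants K20 (A9). Holding K9, K20, and C40 grants violet-clearance (A4). Holding violet-clearance and K9 grants T15 (A11). Holding T15 and K9 grants ivory-code (A5). [4 rule applications]
violet-clearance needs fewer.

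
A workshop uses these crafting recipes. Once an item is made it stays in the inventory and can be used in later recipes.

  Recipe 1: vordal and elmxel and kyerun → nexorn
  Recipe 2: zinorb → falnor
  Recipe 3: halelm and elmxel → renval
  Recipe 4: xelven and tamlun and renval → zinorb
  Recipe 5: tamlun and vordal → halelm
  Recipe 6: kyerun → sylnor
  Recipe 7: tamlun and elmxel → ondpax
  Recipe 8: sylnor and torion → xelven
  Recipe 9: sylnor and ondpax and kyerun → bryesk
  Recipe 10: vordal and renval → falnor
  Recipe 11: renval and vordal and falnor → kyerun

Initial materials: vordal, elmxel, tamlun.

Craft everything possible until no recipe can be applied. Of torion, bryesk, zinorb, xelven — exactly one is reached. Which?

bryesk

Using Recipe 5, tamlun and vordal make halelm.
tamlun and elmxel → ondpax (Recipe 7).
halelm and elmxel → renval (Recipe 3).
vordal and renval → falnor (Recipe 10).
Using Recipe 11, renval, vordal, and falnor make kyerun.
kyerun → sylnor (Recipe 6).
Using Recipe 9, sylnor, ondpax, and kyerun make bryesk.
No rule produces torion, and it is not given. zinorb would need xelven, tamlun, and renval (Recipe 4), but xelven is never obtained. xelven would need sylnor and torion (Recipe 8), but torion is never obtained.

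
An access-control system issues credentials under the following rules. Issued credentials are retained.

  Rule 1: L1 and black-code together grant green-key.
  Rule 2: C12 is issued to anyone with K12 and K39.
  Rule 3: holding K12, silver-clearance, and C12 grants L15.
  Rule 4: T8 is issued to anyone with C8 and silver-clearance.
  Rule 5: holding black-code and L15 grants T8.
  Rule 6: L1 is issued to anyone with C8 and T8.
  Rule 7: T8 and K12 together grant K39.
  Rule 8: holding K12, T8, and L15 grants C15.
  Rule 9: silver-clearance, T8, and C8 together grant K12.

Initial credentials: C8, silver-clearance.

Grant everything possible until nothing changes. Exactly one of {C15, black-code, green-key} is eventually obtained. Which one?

C15

Holding C8 and silver-clearance grants T8 (Rule 4).
Holding silver-clearance, T8, and C8 grants K12 (Rule 9).
Holding T8 and K12 grants K39 (Rule 7).
Holding K12 and K39 grants C12 (Rule 2).
Holding K12, silver-clearance, and C12 grants L15 (Rule 3).
Holding K12, T8, and L15 grants C15 (Rule 8).
No rule produces black-code, and it is not given. green-key would need L1 and black-code (Rule 1), but black-code is never granted.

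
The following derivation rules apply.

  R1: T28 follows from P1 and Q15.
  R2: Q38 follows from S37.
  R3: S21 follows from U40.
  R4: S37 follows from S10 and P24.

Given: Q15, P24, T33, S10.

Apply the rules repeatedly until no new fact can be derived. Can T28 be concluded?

No

T28 would need P1 and Q15 (R1), but P1 is never established.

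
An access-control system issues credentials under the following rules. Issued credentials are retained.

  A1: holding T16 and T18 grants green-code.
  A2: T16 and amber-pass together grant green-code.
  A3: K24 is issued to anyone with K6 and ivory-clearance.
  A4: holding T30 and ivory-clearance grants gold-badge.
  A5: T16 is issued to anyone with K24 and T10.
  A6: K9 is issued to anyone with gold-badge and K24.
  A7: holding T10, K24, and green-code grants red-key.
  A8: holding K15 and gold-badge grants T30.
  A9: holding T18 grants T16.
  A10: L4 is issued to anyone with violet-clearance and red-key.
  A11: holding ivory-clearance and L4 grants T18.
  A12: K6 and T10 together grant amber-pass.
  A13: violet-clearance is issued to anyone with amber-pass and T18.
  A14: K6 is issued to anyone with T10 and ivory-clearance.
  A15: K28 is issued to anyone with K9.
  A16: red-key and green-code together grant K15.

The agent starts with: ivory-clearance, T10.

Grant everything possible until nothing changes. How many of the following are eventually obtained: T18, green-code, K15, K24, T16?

Holding T10 and ivory-clearance grants K6 (A14).
Holding K6 and ivory-clearance grants K24 (A3).
Holding K6 and T10 grants amber-pass (A12).
Holding K24 and T10 grants T16 (A5).
Holding T16 and amber-pass grants green-code (A2).
Holding T10, K24, and green-code grants red-key (A7).
Holding red-key and green-code grants K15 (A16).
T18 would need ivory-clearance and L4 (A11), but L4 is never granted.
green-code: reached.
K15: reached.
K24: reached.
T16: reached.
Reached: green-code, K15, K24, and T16 — 4 of the 5.

4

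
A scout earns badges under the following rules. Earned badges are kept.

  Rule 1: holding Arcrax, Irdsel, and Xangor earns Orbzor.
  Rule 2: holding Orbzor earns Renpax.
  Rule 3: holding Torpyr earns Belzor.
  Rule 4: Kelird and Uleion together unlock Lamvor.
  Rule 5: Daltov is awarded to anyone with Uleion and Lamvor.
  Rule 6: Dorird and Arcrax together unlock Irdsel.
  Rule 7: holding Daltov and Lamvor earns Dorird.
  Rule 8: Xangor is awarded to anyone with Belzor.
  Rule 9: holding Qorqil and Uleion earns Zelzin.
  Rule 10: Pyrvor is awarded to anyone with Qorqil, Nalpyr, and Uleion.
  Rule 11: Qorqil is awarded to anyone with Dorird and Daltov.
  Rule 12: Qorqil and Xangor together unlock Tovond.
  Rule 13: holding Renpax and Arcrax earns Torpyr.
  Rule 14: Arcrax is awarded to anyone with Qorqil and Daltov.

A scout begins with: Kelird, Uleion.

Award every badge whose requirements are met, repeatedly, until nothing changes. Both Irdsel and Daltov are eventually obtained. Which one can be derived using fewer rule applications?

Daltov: With Kelird and Uleion, Lamvor is earned (Rule 4). With Uleion and Lamvor, Daltov is earned (Rule 5). [2 rule applications]
Irdsel: With Kelird and Uleion, Lamvor is earned (Rule 4). With Uleion and Lamvor, Daltov is earned (Rule 5). With Daltov and Lamvor, Dorird is earned (Rule 7). With Dorird and Daltov, Qorqil is earned (Rule 11). With Qorqil and Daltov, Arcrax is earned (Rule 14). With Dorird and Arcrax, Irdsel is earned (Rule 6). [6 rule applications]
Daltov needs fewer.

Daltov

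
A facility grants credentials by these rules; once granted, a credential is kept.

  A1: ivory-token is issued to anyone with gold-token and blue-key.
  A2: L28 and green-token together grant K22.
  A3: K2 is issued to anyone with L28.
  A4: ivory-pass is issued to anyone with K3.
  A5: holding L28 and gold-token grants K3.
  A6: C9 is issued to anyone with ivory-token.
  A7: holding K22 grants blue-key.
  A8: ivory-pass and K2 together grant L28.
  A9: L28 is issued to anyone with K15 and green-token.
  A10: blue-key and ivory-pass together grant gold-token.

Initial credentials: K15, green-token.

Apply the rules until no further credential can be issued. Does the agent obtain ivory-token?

ivory-token would need gold-token and blue-key (A1), but gold-token is never granted.

No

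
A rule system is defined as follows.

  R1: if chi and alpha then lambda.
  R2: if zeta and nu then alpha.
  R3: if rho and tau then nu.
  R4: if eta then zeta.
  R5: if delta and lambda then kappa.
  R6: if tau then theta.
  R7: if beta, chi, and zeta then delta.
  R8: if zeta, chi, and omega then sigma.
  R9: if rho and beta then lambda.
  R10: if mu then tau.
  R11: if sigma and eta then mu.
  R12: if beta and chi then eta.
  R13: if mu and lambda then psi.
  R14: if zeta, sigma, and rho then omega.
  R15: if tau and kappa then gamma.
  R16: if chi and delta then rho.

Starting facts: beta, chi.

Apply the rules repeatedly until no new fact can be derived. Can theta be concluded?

No

theta would need tau (R6), but tau is never established.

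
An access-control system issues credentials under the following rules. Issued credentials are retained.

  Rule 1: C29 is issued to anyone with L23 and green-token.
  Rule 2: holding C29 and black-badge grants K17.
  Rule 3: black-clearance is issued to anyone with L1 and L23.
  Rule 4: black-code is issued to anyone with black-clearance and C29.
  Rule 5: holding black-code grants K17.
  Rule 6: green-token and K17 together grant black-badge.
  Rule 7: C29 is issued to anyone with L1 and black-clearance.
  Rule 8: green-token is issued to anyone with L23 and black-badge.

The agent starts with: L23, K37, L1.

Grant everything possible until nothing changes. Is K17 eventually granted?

Holding L1 and L23 grants black-clearance (Rule 3).
Holding L1 and black-clearance grants C29 (Rule 7).
Holding black-clearance and C29 grants black-code (Rule 4).
Holding black-code grants K17 (Rule 5).

Yes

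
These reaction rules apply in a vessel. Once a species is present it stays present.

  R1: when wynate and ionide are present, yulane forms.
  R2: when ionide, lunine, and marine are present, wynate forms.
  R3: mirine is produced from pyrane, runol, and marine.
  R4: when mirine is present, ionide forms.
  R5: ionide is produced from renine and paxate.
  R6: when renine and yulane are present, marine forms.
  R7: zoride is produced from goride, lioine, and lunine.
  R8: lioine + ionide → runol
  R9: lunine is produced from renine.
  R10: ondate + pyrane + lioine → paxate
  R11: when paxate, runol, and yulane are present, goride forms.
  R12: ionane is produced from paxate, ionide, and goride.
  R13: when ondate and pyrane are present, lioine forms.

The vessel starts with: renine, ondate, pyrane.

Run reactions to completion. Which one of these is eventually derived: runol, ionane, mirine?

runol

ondate and pyrane present → lioine forms (R13).
ondate, pyrane, and lioine present → paxate forms (R10).
renine and paxate present → ionide forms (R5).
lioine and ionide present → runol forms (R8).
mirine would need pyrane, runol, and marine (R3), but marine never forms. ionane would need paxate, ionide, and goride (R12), but goride never forms.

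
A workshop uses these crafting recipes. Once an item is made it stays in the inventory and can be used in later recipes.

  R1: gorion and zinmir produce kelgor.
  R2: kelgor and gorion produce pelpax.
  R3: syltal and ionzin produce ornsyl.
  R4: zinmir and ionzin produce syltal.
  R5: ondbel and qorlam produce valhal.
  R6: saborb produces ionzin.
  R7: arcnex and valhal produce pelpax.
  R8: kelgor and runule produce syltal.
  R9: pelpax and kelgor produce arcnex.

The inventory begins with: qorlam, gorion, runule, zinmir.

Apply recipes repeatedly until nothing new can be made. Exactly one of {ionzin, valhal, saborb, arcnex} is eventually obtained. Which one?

arcnex

gorion and zinmir → kelgor (R1).
Using R2, kelgor and gorion make pelpax.
pelpax and kelgor → arcnex (R9).
No rule produces saborb, and it is not given. valhal would need ondbel and qorlam (R5), but ondbel is never obtained. ionzin would need saborb (R6), but saborb is never obtained.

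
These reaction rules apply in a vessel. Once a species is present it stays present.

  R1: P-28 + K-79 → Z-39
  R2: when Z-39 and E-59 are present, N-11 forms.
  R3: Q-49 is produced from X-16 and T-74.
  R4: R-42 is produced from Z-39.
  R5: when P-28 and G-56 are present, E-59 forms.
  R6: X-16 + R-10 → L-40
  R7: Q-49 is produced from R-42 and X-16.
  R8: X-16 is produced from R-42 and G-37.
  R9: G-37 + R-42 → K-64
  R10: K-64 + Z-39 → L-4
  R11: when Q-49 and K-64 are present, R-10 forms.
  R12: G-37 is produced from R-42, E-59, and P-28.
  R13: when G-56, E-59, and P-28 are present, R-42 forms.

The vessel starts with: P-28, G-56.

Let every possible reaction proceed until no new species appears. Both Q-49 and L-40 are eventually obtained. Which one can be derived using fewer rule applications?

Q-49

Q-49: P-28 and G-56 present → E-59 forms (R5). G-56, E-59, and P-28 present → R-42 forms (R13). R-42, E-59, and P-28 present → G-37 forms (R12). R-42 and G-37 present → X-16 forms (R8). R-42 and X-16 present → Q-49 forms (R7). [5 rule applications]
L-40: P-28 and G-56 present → E-59 forms (R5). G-56, E-59, and P-28 present → R-42 forms (R13). R-42, E-59, and P-28 present → G-37 forms (R12). R-42 and G-37 present → X-16 forms (R8). G-37 and R-42 present → K-64 forms (R9). R-42 and X-16 present → Q-49 forms (R7). Q-49 and K-64 present → R-10 forms (R11). X-16 and R-10 present → L-40 forms (R6). [8 rule applications]
Q-49 needs fewer.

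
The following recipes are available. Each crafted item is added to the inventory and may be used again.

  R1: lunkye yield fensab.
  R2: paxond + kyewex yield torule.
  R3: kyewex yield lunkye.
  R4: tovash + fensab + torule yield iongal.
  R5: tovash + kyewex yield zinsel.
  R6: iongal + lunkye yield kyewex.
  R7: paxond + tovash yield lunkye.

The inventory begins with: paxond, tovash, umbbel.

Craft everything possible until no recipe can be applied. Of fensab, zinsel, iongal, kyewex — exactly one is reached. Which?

paxond + tovash → lunkye (R7).
Using R1, lunkye makes fensab.
kyewex would need iongal and lunkye (R6), but iongal is never obtained. zinsel would need tovash and kyewex (R5), but kyewex is never obtained. iongal would need tovash, fensab, and torule (R4), but torule is never obtained.

fensab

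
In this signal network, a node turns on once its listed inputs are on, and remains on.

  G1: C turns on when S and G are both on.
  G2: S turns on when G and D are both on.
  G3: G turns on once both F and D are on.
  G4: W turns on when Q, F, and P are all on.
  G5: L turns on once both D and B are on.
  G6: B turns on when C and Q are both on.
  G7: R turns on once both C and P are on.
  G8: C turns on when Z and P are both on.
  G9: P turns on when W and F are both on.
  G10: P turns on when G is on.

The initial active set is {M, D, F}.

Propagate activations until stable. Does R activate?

Yes

F and D are on, so G turns on (G3).
G is on, so P turns on (G10).
G and D are on, so S turns on (G2).
S and G are on, so C turns on (G1).
C and P are on, so R turns on (G7).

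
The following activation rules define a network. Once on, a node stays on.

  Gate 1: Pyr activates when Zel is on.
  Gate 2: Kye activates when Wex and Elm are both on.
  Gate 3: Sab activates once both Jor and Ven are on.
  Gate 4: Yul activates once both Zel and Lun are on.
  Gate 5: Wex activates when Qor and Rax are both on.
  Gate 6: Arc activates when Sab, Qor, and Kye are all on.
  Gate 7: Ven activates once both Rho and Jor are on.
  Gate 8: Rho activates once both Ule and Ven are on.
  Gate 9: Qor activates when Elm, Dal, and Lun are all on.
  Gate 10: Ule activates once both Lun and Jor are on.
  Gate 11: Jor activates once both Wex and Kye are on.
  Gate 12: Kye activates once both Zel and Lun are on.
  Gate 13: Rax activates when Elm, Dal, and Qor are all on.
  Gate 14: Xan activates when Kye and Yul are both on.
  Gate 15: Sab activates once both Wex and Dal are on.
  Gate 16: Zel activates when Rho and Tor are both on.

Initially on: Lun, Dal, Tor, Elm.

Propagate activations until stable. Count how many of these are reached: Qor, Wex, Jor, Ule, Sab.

5

Gate 9: Elm, Dal, and Lun on → Qor on.
Elm, Dal, and Qor are on, so Rax activates (Gate 13).
Qor and Rax are on, so Wex activates (Gate 5).
Gate 15: Wex and Dal on → Sab on.
Gate 2: Wex and Elm on → Kye on.
Wex and Kye are on, so Jor activates (Gate 11).
Lun and Jor are on, so Ule activates (Gate 10).
Qor: reached.
Wex: reached.
Jor: reached.
Ule: reached.
Sab: reached.
All 5 are reached.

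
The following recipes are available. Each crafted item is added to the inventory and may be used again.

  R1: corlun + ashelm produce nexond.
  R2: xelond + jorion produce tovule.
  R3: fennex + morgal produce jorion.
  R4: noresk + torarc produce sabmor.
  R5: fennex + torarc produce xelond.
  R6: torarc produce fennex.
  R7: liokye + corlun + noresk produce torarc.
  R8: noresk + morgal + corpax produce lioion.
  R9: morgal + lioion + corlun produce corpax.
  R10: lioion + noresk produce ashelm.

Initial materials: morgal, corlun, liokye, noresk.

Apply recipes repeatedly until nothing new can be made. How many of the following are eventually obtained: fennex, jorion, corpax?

2

Using R7, liokye, corlun, and noresk make torarc.
Using R6, torarc makes fennex.
Using R3, fennex and morgal make jorion.
fennex: reached.
jorion: reached.
corpax would need morgal, lioion, and corlun (R9), but lioion is never obtained.
Reached: fennex and jorion — 2 of the 3.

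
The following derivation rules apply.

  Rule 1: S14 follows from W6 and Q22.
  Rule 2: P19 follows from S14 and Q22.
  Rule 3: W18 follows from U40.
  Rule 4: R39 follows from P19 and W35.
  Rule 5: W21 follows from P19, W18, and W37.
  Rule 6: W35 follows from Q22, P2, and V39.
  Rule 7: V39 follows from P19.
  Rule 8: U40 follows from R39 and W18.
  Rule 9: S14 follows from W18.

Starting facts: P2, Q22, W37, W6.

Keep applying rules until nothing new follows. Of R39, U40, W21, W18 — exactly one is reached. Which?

From W6 and Q22, Rule 1 gives S14.
From S14 and Q22, Rule 2 gives P19.
From P19, Rule 7 gives V39.
From Q22, P2, and V39, Rule 6 gives W35.
P19 and W35 hold, so R39 follows (Rule 4).
U40 would need R39 and W18 (Rule 8), but W18 is never established. W18 would need U40 (Rule 3), but U40 is never established. W21 would need P19, W18, and W37 (Rule 5), but W18 is never established.

R39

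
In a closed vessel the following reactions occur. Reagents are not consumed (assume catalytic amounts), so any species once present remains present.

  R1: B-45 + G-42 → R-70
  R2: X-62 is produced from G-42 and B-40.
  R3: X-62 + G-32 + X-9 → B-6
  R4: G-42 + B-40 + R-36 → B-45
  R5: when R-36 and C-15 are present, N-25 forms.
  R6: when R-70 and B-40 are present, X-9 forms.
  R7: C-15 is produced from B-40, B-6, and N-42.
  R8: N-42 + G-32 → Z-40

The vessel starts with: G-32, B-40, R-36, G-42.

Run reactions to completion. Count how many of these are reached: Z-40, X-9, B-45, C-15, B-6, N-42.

G-42 and B-40 present → X-62 forms (R2).
G-42, B-40, and R-36 present → B-45 forms (R4).
B-45 and G-42 present → R-70 forms (R1).
R-70 and B-40 present → X-9 forms (R6).
X-62, G-32, and X-9 present → B-6 forms (R3).
Z-40 would need N-42 and G-32 (R8), but N-42 never forms.
X-9: reached.
B-45: reached.
C-15 would need B-40, B-6, and N-42 (R7), but N-42 never forms.
B-6: reached.
No rule produces N-42, and it is not given.
Reached: X-9, B-45, and B-6 — 3 of the 6.

3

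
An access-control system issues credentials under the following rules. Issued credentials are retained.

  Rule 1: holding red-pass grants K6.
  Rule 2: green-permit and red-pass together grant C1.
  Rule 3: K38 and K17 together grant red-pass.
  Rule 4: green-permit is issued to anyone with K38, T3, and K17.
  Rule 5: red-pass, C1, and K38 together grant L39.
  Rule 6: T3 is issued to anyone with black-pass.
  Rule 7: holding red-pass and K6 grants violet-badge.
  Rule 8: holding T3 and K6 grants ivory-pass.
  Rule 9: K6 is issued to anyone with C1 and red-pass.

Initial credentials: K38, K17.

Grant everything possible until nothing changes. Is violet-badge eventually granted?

Yes

Holding K38 and K17 grants red-pass (Rule 3).
Holding red-pass grants K6 (Rule 1).
Holding red-pass and K6 grants violet-badge (Rule 7).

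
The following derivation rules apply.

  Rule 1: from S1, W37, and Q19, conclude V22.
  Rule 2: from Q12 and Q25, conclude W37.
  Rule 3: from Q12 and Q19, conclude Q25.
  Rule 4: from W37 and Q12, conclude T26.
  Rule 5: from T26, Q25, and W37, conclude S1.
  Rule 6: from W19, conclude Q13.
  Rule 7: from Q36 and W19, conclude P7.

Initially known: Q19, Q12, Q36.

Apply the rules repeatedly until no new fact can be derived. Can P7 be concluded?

P7 would need Q36 and W19 (Rule 7), but W19 is never established.

No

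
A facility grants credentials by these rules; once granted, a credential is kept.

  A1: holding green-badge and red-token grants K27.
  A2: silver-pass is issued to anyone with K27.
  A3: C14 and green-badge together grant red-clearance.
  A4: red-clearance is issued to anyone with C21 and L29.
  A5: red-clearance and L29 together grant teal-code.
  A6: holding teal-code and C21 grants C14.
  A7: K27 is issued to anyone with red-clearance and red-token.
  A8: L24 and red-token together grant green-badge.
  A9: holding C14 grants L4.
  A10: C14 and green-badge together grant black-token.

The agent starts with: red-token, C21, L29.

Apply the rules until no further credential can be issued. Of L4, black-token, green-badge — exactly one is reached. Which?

Holding C21 and L29 grants red-clearance (A4).
Holding red-clearance and L29 grants teal-code (A5).
Holding teal-code and C21 grants C14 (A6).
Holding C14 grants L4 (A9).
green-badge would need L24 and red-token (A8), but L24 is never granted. black-token would need C14 and green-badge (A10), but green-badge is never granted.

L4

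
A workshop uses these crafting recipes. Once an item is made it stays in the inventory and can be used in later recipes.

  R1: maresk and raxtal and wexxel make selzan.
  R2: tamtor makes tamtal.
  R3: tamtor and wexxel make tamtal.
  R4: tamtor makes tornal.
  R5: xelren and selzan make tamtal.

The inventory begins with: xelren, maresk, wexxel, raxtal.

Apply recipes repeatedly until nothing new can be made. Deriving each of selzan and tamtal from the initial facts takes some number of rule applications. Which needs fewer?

selzan: Using R1, maresk, raxtal, and wexxel make selzan. [1 rule application]
tamtal: maresk and raxtal and wexxel → selzan (R1). Using R5, xelren and selzan make tamtal. [2 rule applications]
selzan needs fewer.

selzan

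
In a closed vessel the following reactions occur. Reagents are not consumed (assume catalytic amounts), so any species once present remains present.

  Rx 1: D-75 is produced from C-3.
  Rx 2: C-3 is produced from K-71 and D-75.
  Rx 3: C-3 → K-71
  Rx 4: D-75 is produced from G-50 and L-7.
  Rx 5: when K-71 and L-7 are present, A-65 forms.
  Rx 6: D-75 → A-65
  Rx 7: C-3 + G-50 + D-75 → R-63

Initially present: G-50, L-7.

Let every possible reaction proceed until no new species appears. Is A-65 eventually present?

Yes

G-50 and L-7 present → D-75 forms (Rx 4).
D-75 present → A-65 forms (Rx 6).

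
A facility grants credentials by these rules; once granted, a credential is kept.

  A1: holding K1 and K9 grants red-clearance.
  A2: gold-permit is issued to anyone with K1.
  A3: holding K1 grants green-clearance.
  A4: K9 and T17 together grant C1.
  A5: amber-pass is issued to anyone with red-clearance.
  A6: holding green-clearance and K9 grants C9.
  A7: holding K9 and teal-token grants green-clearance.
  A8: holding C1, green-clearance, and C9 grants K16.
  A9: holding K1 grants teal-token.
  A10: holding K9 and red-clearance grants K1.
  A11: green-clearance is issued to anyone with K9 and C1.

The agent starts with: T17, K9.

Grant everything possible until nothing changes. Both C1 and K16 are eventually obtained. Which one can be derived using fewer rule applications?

C1: Holding K9 and T17 grants C1 (A4). [1 rule application]
K16: Holding K9 and T17 grants C1 (A4). Holding K9 and C1 grants green-clearance (A11). Holding green-clearance and K9 grants C9 (A6). Holding C1, green-clearance, and C9 grants K16 (A8). [4 rule applications]
C1 needs fewer.

C1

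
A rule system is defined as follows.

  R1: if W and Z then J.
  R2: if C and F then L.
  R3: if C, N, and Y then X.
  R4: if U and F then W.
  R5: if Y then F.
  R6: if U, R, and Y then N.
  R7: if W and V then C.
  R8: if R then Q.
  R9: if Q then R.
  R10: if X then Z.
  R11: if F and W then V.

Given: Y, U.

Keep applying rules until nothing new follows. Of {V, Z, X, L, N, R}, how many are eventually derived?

Y holds, so F follows (R5).
From U and F, R4 gives W.
From F and W, R11 gives V.
From W and V, R7 gives C.
From C and F, R2 gives L.
V: reached.
Z would need X (R10), but X is never established.
X would need C, N, and Y (R3), but N is never established.
L: reached.
N would need U, R, and Y (R6), but R is never established.
R would need Q (R9), but Q is never established.
Reached: V and L — 2 of the 6.

2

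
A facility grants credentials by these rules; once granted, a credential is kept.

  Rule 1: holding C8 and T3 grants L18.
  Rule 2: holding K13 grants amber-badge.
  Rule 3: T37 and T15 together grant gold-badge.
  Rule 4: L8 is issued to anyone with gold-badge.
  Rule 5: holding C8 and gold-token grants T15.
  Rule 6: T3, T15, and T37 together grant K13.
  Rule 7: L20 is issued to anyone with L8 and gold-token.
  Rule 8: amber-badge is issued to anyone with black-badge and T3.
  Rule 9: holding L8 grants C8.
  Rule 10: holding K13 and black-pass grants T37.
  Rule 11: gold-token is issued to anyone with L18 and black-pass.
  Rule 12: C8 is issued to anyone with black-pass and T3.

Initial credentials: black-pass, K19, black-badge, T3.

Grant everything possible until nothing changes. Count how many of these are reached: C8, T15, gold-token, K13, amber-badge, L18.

Holding black-badge and T3 grants amber-badge (Rule 8).
Holding black-pass and T3 grants C8 (Rule 12).
Holding C8 and T3 grants L18 (Rule 1).
Holding L18 and black-pass grants gold-token (Rule 11).
Holding C8 and gold-token grants T15 (Rule 5).
C8: reached.
T15: reached.
gold-token: reached.
K13 would need T3, T15, and T37 (Rule 6), but T37 is never granted.
amber-badge: reached.
L18: reached.
Reached: C8, T15, gold-token, amber-badge, and L18 — 5 of the 6.

5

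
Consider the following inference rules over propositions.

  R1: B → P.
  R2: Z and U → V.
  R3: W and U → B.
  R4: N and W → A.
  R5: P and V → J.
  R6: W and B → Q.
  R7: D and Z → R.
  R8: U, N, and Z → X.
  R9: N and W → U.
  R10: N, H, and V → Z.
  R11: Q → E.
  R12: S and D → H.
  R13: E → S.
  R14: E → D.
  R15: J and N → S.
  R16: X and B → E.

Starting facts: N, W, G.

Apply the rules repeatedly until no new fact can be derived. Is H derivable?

N and W hold, so U follows (R9).
From W and U, R3 gives B.
From W and B, R6 gives Q.
From Q, R11 gives E.
E holds, so S follows (R13).
E holds, so D follows (R14).
S and D hold, so H follows (R12).

Yes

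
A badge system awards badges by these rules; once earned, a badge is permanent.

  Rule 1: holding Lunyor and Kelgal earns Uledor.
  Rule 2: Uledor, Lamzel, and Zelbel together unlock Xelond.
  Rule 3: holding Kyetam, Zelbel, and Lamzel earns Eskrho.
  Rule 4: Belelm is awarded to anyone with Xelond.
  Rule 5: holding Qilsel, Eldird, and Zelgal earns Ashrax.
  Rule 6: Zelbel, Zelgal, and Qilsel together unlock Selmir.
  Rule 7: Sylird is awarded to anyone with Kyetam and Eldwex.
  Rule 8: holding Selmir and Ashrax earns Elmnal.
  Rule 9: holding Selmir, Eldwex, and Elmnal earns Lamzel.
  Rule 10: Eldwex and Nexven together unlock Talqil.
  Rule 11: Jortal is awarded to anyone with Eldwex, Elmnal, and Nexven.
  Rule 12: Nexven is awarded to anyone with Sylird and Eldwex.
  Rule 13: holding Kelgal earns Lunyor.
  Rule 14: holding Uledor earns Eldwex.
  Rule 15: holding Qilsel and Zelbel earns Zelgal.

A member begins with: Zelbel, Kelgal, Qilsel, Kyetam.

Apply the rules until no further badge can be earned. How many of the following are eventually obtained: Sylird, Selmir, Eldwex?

3

With Qilsel and Zelbel, Zelgal is earned (Rule 15).
With Kelgal, Lunyor is earned (Rule 13).
With Lunyor and Kelgal, Uledor is earned (Rule 1).
With Zelbel, Zelgal, and Qilsel, Selmir is earned (Rule 6).
With Uledor, Eldwex is earned (Rule 14).
With Kyetam and Eldwex, Sylird is earned (Rule 7).
Sylird: reached.
Selmir: reached.
Eldwex: reached.
All 3 are reached.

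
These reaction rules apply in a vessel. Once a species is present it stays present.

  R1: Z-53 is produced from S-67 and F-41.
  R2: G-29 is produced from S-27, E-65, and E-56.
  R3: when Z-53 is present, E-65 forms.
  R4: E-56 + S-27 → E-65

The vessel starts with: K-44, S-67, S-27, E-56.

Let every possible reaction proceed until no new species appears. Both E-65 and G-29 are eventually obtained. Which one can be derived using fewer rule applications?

E-65

E-65: E-56 and S-27 present → E-65 forms (R4). [1 rule application]
G-29: E-56 and S-27 present → E-65 forms (R4). S-27, E-65, and E-56 present → G-29 forms (R2). [2 rule applications]
E-65 needs fewer.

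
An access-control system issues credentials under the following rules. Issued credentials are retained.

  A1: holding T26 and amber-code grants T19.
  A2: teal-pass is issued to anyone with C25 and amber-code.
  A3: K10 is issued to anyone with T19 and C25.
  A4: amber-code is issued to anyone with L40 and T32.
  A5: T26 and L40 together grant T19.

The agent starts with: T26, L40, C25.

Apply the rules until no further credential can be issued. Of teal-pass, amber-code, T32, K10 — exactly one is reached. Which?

K10

Holding T26 and L40 grants T19 (A5).
Holding T19 and C25 grants K10 (A3).
No rule produces T32, and it is not given. amber-code would need L40 and T32 (A4), but T32 is never granted. teal-pass would need C25 and amber-code (A2), but amber-code is never granted.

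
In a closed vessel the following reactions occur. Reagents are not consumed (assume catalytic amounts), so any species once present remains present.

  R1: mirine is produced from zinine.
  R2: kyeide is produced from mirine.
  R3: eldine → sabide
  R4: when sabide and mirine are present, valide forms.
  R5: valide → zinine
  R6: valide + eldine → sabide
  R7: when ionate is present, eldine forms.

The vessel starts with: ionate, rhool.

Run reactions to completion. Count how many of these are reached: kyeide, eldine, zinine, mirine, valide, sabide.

ionate present → eldine forms (R7).
eldine present → sabide forms (R3).
kyeide would need mirine (R2), but mirine never forms.
eldine: reached.
zinine would need valide (R5), but valide never forms.
mirine would need zinine (R1), but zinine never forms.
valide would need sabide and mirine (R4), but mirine never forms.
sabide: reached.
Reached: eldine and sabide — 2 of the 6.

2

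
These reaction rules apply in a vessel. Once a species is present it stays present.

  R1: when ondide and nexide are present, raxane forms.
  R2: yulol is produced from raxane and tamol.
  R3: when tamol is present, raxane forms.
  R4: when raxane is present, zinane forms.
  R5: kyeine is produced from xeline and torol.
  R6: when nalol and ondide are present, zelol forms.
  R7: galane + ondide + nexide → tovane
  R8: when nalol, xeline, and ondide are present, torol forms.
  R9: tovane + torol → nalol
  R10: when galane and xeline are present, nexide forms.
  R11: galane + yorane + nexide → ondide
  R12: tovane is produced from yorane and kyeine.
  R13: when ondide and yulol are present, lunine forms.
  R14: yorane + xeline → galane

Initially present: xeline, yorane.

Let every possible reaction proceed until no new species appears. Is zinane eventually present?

Yes

yorane and xeline present → galane forms (R14).
galane and xeline present → nexide forms (R10).
galane, yorane, and nexide present → ondide forms (R11).
ondide and nexide present → raxane forms (R1).
raxane present → zinane forms (R4).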